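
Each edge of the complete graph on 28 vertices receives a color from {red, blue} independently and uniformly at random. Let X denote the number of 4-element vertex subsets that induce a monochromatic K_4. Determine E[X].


Let X = Σ_S X_S over the C(28, 4) = 20475 subsets S of size 4, where X_S = 1 if the K_4 on S is monochromatic.
For a fixed S, the K_4 on S has C(4, 2) = 6 edges. P[all 6 edges red] = (1/2)^6, and likewise for blue, so P[monochromatic] = 2·(1/2)^6 = 2^{1 − 6} = 1/32.
By linearity: E[X] = C(28, 4) · 2^{1 − 6} = 20475 · 1/32 = 20475/32.
Numerically: E[X] ≈ 639.843750.

E[X] = C(28,4)·2^(1−C(4,2)) = 20475/32 ≈ 639.843750.


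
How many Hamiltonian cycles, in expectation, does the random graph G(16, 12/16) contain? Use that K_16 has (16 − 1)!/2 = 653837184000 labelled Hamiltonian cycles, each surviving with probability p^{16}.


K_16 has (16 − 1)!/2 = 653837184000 labelled Hamiltonian cycles.
For each such Hamiltonian cycle H, let X_H = 1 if all 16 edges of H are present in G. Then P[X_H = 1] = p^{16} = (3/4)^{16} = 43046721/4294967296.
Summing the indicators: E[X] = Σ_H E[X_H] = 653837184000 · p^{16} = 653837184000 · 43046721/4294967296 = 27485885585032875/4194304.
Numerically: E[X] ≈ 6.5531e+09.

E[X] = 653837184000 · (3/4)^{16} = 27485885585032875/4194304 ≈ 6.5531e+09.


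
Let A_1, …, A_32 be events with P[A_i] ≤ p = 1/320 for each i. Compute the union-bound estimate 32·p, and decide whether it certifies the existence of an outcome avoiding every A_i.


Union bound: P[∪_{i=1}^{32} A_i] ≤ Σ_i P[A_i] ≤ 32·p = 32·(1/320) = 1/10.
Numerically: 1/10 ≈ 0.1000.
Is 1/10 < 1? YES.
Since P[∪ A_i] ≤ 1/10 < 1, the complement has P[∩ A_i^c] ≥ 1 − 1/10 = 9/10 > 0, so some outcome avoids every A_i.

32·p = 1/10 ≈ 0.1000; existence CERTIFIED by the union bound.


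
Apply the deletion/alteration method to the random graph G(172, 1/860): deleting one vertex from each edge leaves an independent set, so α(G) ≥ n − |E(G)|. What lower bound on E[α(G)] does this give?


E[|E(G)|] = C(172, 2)·p = 14706 · (1/860) = 171/10.
E[α(G)] ≥ n − E[|E(G)|] = 172 − 171/10 = 1549/10.
Numerically: ≈ 154.9000.
(This is only a lower bound; the true E[α(G)] may be larger.)

E[α(G)] ≥ 1549/10 ≈ 154.9000.


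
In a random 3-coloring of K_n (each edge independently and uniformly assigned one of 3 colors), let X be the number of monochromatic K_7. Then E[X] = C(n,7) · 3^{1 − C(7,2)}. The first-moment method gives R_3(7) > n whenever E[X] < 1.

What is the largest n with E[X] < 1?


We need C(n, 7) · 3^{1 − 21} < 1, i.e. C(n, 7) < 3^{21 − 1} = 3486784401.
Check values of n near the boundary:
  n = 76: C(76, 7) = 2186189400; 2186189400 < 3486784401? YES
  n = 77: C(77, 7) = 2404808340; 2404808340 < 3486784401? YES
  n = 78: C(78, 7) = 2641902120; 2641902120 < 3486784401? YES
  n = 79: C(79, 7) = 2898753715; 2898753715 < 3486784401? YES
  n = 80: C(80, 7) = 3176716400; 3176716400 < 3486784401? YES
  n = 81: C(81, 7) = 3477216600; 3477216600 < 3486784401? YES
  n = 82: C(82, 7) = 3801756816; 3801756816 < 3486784401? NO
  n = 83: C(83, 7) = 4151918628; 4151918628 < 3486784401? NO
The largest n with C(n, 7) < 3486784401 is n = 81 (where E[X] = 42928600/43046721 ≈ 0.9973). Hence R_3(7) > 81, i.e. R_3(7) ≥ 82.

Largest n = 81; hence R_3(7) > 81.


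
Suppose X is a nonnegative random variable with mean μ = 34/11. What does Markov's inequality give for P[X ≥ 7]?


μ = E[X] = 34/11, a = 7.
Markov: P[X ≥ 7] ≤ μ/a = (34/11)/7 = 34/77.
Numerically: ≈ 0.441558.
(Since a = 7 > μ = 3.090909, the bound 34/77 is < 1 and informative.)

P[X ≥ 7] ≤ 34/77 ≈ 0.441558.


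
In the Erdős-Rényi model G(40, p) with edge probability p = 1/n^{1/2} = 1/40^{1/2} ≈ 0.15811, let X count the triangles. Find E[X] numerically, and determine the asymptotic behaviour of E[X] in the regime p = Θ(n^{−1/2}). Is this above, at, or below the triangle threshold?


Number of potential triangles: C(40, 3) = 9880.
Each occurs with probability p³ ≈ (0.15811)³ ≈ 3.9528471e-03.
By linearity: E[X] = C(40, 3)·p³ ≈ 9880 · 3.9528471e-03 ≈ 39.05413.
Since α = 1/2 < 1, p = c/n^{1/2} ≫ 1/n is above the triangle threshold p ~ 1/n. Asymptotically E[X] ~ (c³/6)·n^{3(1−α)} = (1³/6)·n^{1.5} → ∞; triangles are abundant w.h.p.

E[X] ≈ 39.05413; in regime p = Θ(1/n^{1/2}) E[X] diverges (above the triangle threshold p ~ 1/n).


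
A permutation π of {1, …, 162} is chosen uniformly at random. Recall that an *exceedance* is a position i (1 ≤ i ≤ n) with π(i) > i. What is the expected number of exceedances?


Write X = Σ_{i=1}^{162} X_i, where X_i = 1_{π(i) > i}.
For each fixed i, π(i) is uniform over {1, …, 162} (marginal of a uniform permutation), so P[π(i) > i] = (n − i)/n. Summing: Σ_{i=1}^{162} (n − i)/n = (0 + 1 + … + 161)/162 = 162(162 − 1)/(2·162) = (162 − 1)/2.
Hence E[X] = Σ_{i=1}^{162} (162 − i)/162 = 161/2 ≈ 80.5000.

E[X] = 161/2 = 80.5000.


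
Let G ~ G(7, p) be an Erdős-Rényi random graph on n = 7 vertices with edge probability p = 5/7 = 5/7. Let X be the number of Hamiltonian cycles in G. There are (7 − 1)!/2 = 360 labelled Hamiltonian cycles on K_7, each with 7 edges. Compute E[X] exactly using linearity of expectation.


K_7 has (7 − 1)!/2 = 360 labelled Hamiltonian cycles.
For each such Hamiltonian cycle H, let X_H = 1 if all 7 edges of H are present in G. Then P[X_H = 1] = p^{7} = (5/7)^{7} = 78125/823543.
By linearity: E[X] = Σ_H E[X_H] = 360 · p^{7} = 360 · 78125/823543 = 28125000/823543.
Numerically: E[X] ≈ 34.15.

E[X] = 360 · (5/7)^{7} = 28125000/823543 ≈ 34.15.


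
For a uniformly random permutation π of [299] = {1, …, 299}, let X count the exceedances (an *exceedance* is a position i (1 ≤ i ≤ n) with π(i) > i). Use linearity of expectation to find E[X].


Write X = Σ_{i=1}^{299} X_i, where X_i = 1_{π(i) > i}.
For each fixed i, π(i) is uniform over {1, …, 299} (marginal of a uniform permutation), so P[π(i) > i] = (n − i)/n. Summing: Σ_{i=1}^{299} (n − i)/n = (0 + 1 + … + 298)/299 = 299(299 − 1)/(2·299) = (299 − 1)/2.
Hence E[X] = Σ_{i=1}^{299} (299 − i)/299 = 149 ≈ 149.000.

E[X] = 149 = 149.000.


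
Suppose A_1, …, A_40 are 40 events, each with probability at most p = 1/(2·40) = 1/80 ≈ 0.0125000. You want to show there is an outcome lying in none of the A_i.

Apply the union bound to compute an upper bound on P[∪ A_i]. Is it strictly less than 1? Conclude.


Union bound: P[∪_{i=1}^{40} A_i] ≤ Σ_i P[A_i] ≤ 40·p = 40·(1/80) = 1/2.
Numerically: 1/2 ≈ 0.5000000.
Is 1/2 < 1? YES.
Since P[∪ A_i] ≤ 1/2 < 1, the complement has P[∩ A_i^c] ≥ 1 − 1/2 = 1/2 > 0, so some outcome avoids every A_i.

40·p = 1/2 ≈ 0.5000000; existence CERTIFIED by the union bound.


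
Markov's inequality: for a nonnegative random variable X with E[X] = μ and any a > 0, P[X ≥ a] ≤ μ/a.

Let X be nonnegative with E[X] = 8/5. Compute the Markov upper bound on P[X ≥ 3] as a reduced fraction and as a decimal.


μ = E[X] = 8/5, a = 3.
Markov: P[X ≥ 3] ≤ μ/a = (8/5)/3 = 8/15.
Numerically: ≈ 0.533333.
(Since a = 3 > μ = 1.600000, the bound 8/15 is < 1 and informative.)

P[X ≥ 3] ≤ 8/15 ≈ 0.533333.


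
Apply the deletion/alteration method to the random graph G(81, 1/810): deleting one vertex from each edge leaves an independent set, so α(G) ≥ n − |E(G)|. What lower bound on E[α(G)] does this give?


E[|E(G)|] = C(81, 2)·p = 3240 · (1/810) = 4.
E[α(G)] ≥ n − E[|E(G)|] = 81 − 4 = 77.
Numerically: ≈ 77.0000.
(This is only a lower bound; the true E[α(G)] may be larger.)

E[α(G)] ≥ 77 ≈ 77.0000.


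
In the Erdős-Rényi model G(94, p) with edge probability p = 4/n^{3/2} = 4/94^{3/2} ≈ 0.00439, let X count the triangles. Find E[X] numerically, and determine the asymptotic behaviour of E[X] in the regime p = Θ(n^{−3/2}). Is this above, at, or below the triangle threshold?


Number of potential triangles: C(94, 3) = 134044.
Each occurs with probability p³ ≈ (0.00439)³ ≈ 8.45483e-08.
By linearity: E[X] = C(94, 3)·p³ ≈ 134044 · 8.45483e-08 ≈ 0.011.
Since α = 3/2 > 1, p = c/n^{3/2} = o(1/n) is below the triangle threshold p ~ 1/n. Asymptotically E[X] ~ (c³/6)·n^{3(1−α)} = (4³/6)·n^{-1.5} → 0, so by Markov's inequality G has no triangles w.h.p.

E[X] ≈ 0.011; in regime p = Θ(1/n^{3/2}) E[X] tends to 0 (below the triangle threshold p ~ 1/n).


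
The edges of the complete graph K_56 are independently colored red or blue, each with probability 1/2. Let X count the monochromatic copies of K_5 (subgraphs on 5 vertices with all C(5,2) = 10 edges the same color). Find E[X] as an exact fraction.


Let X = Σ_S X_S over the C(56, 5) = 3819816 subsets S of size 5, where X_S = 1 if the K_5 on S is monochromatic.
For a fixed S, the K_5 on S has C(5, 2) = 10 edges. P[all 10 edges red] = (1/2)^10, and likewise for blue, so P[monochromatic] = 2·(1/2)^10 = 2^{1 − 10} = 1/512.
By linearity: E[X] = C(56, 5) · 2^{1 − 10} = 3819816 · 1/512 = 477477/64.
Numerically: E[X] ≈ 7460.5781.

E[X] = C(56,5)·2^(1−C(5,2)) = 477477/64 ≈ 7460.5781.


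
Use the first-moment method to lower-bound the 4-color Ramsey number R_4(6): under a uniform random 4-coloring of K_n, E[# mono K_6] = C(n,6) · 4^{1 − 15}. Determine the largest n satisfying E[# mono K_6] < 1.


We need C(n, 6) · 4^{1 − 15} < 1, i.e. C(n, 6) < 4^{15 − 1} = 268435456.
Check values of n near the boundary:
  n = 72: C(72, 6) = 156238908; 156238908 < 268435456? YES
  n = 73: C(73, 6) = 170230452; 170230452 < 268435456? YES
  n = 74: C(74, 6) = 185250786; 185250786 < 268435456? YES
  n = 75: C(75, 6) = 201359550; 201359550 < 268435456? YES
  n = 76: C(76, 6) = 218618940; 218618940 < 268435456? YES
  n = 77: C(77, 6) = 237093780; 237093780 < 268435456? YES
  n = 78: C(78, 6) = 256851595; 256851595 < 268435456? YES
  n = 79: C(79, 6) = 277962685; 277962685 < 268435456? NO
The largest n with C(n, 6) < 268435456 is n = 78 (where E[X] = 256851595/268435456 ≈ 0.9568468). Hence R_4(6) > 78, i.e. R_4(6) ≥ 79.

Largest n = 78; hence R_4(6) > 78.


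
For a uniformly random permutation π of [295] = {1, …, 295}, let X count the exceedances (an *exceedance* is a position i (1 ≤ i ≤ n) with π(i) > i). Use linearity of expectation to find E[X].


Write X = Σ_{i=1}^{295} X_i, where X_i = 1_{π(i) > i}.
For each fixed i, π(i) is uniform over {1, …, 295} (marginal of a uniform permutation), so P[π(i) > i] = (n − i)/n. Summing: Σ_{i=1}^{295} (n − i)/n = (0 + 1 + … + 294)/295 = 295(295 − 1)/(2·295) = (295 − 1)/2.
Hence E[X] = Σ_{i=1}^{295} (295 − i)/295 = 147 ≈ 147.00000.

E[X] = 147 = 147.00000.


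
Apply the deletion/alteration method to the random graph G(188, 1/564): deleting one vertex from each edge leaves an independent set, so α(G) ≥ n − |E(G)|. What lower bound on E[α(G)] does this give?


E[|E(G)|] = C(188, 2)·p = 17578 · (1/564) = 187/6.
E[α(G)] ≥ n − E[|E(G)|] = 188 − 187/6 = 941/6.
Numerically: ≈ 156.8333.
(This is only a lower bound; the true E[α(G)] may be larger.)

E[α(G)] ≥ 941/6 ≈ 156.8333.


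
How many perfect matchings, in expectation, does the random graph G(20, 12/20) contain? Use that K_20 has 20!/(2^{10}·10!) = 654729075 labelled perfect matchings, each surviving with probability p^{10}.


K_20 has 20!/(2^{10}·10!) = 654729075 labelled perfect matchings.
For each such perfect matching H, let X_H = 1 if all 10 edges of H are present in G. Then P[X_H = 1] = p^{10} = (3/5)^{10} = 59049/9765625.
By linearity: E[X] = Σ_H E[X_H] = 654729075 · p^{10} = 654729075 · 59049/9765625 = 1546443885987/390625.
Numerically: E[X] ≈ 3.9589e+06.

E[X] = 654729075 · (3/5)^{10} = 1546443885987/390625 ≈ 3.9589e+06.


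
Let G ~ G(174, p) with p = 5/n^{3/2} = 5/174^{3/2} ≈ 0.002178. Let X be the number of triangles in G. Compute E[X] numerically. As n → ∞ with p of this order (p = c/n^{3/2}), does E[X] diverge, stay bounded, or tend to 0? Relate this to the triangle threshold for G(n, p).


Number of potential triangles: C(174, 3) = 862924.
Each occurs with probability p³ ≈ (0.002178)³ ≈ 1.033804e-08.
By linearity: E[X] = C(174, 3)·p³ ≈ 862924 · 1.033804e-08 ≈ 0.0089.
Since α = 3/2 > 1, p = c/n^{3/2} = o(1/n) is below the triangle threshold p ~ 1/n. Asymptotically E[X] ~ (c³/6)·n^{3(1−α)} = (5³/6)·n^{-1.5} → 0, so by Markov's inequality G has no triangles w.h.p.

E[X] ≈ 0.0089; in regime p = Θ(1/n^{3/2}) E[X] tends to 0 (below the triangle threshold p ~ 1/n).


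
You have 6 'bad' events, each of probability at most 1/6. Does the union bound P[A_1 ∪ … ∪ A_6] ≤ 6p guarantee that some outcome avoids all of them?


Union bound: P[∪_{i=1}^{6} A_i] ≤ Σ_i P[A_i] ≤ 6·p = 6·(1/6) = 1.
Numerically: 1 ≈ 1.0000000.
Is 1 < 1? NO.
Since the bound 1 is ≥ 1, the union bound is uninformative here; it does NOT by itself certify existence.

6·p = 1 ≈ 1.0000000; existence NOT certified by the union bound.


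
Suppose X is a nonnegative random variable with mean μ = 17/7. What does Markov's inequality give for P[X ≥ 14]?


μ = E[X] = 17/7, a = 14.
Markov: P[X ≥ 14] ≤ μ/a = (17/7)/14 = 17/98.
Numerically: ≈ 0.173.
(Since a = 14 > μ = 2.429, the bound 17/98 is < 1 and informative.)

P[X ≥ 14] ≤ 17/98 ≈ 0.173.


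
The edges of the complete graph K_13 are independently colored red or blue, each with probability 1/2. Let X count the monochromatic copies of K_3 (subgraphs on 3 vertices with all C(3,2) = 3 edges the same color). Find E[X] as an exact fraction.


Let X = Σ_S X_S over the C(13, 3) = 286 subsets S of size 3, where X_S = 1 if the K_3 on S is monochromatic.
For a fixed S, the K_3 on S has C(3, 2) = 3 edges. P[all 3 edges red] = (1/2)^3, and likewise for blue, so P[monochromatic] = 2·(1/2)^3 = 2^{1 − 3} = 1/4.
Summing: E[X] = C(13, 3) · 2^{1 − 3} = 286 · 1/4 = 143/2.
Numerically: E[X] ≈ 71.50000.

E[X] = C(13,3)·2^(1−C(3,2)) = 143/2 ≈ 71.50000.


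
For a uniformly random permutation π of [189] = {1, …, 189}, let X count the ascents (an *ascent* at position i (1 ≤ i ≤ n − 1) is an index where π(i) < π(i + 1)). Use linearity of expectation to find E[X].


Write X = Σ X_I over i = 1, …, 188, with X_I the indicator of one ascent.
There are 188 indicators.
For each fixed i, the pair (π(i), π(i+1)) is a uniformly random ordered pair of distinct values from {1, …, 189}; by symmetry P[π(i) < π(i+1)] = 1/2.
By linearity: E[X] = 188 · (1/2) = (189 − 1) · (1/2) = 94 ≈ 94.000000.

E[X] = 94 = 94.000000.


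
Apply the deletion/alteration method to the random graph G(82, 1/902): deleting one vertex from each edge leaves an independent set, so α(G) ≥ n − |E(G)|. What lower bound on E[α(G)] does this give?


E[|E(G)|] = C(82, 2)·p = 3321 · (1/902) = 81/22.
E[α(G)] ≥ n − E[|E(G)|] = 82 − 81/22 = 1723/22.
Numerically: ≈ 78.3182.
(This is only a lower bound; the true E[α(G)] may be larger.)

E[α(G)] ≥ 1723/22 ≈ 78.3182.


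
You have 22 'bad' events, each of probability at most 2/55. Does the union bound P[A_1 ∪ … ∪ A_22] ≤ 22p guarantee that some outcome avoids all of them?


Union bound: P[∪_{i=1}^{22} A_i] ≤ Σ_i P[A_i] ≤ 22·p = 22·(2/55) = 4/5.
Numerically: 4/5 ≈ 0.80000.
Is 4/5 < 1? YES.
Since P[∪ A_i] ≤ 4/5 < 1, the complement has P[∩ A_i^c] ≥ 1 − 4/5 = 1/5 > 0, so some outcome avoids every A_i.

22·p = 4/5 ≈ 0.80000; existence CERTIFIED by the union bound.


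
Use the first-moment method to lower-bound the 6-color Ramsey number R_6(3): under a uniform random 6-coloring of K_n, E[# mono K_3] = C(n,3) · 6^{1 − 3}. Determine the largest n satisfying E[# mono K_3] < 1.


We need C(n, 3) · 6^{1 − 3} < 1, i.e. C(n, 3) < 6^{3 − 1} = 36.
Check values of n near the boundary:
  n = 3: C(3, 3) = 1; 1 < 36? YES
  n = 4: C(4, 3) = 4; 4 < 36? YES
  n = 5: C(5, 3) = 10; 10 < 36? YES
  n = 6: C(6, 3) = 20; 20 < 36? YES
  n = 7: C(7, 3) = 35; 35 < 36? YES
  n = 8: C(8, 3) = 56; 56 < 36? NO
The largest n with C(n, 3) < 36 is n = 7 (where E[X] = 35/36 ≈ 0.97222). Hence R_6(3) > 7, i.e. R_6(3) ≥ 8.

Largest n = 7; hence R_6(3) > 7.


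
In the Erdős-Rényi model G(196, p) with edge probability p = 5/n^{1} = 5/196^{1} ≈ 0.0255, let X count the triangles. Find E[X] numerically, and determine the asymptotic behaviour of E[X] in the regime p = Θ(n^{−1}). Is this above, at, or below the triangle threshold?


Number of potential triangles: C(196, 3) = 1235780.
Each occurs with probability p³ ≈ (0.0255)³ ≈ 1.66013e-05.
By linearity: E[X] = C(196, 3)·p³ ≈ 1235780 · 1.66013e-05 ≈ 20.516.
Here α = 1, so p = 5/n is exactly at the triangle threshold p ~ 1/n. Asymptotically E[X] → c³/6 = 5³/6 = 125/6 ≈ 20.833, a bounded constant. In this regime the triangle count is asymptotically Poisson(c³/6).

E[X] ≈ 20.516; in regime p = Θ(1/n^{1}) E[X] stays bounded (at the triangle threshold p ~ 1/n).


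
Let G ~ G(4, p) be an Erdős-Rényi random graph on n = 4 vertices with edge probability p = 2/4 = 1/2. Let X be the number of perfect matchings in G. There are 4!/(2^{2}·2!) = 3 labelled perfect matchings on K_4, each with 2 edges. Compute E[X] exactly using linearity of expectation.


K_4 has 4!/(2^{2}·2!) = 3 labelled perfect matchings.
For each such perfect matching H, let X_H = 1 if all 2 edges of H are present in G. Then P[X_H = 1] = p^{2} = (1/2)^{2} = 1/4.
Summing the indicators: E[X] = Σ_H E[X_H] = 3 · p^{2} = 3 · 1/4 = 3/4.
Numerically: E[X] ≈ 0.75.

E[X] = 3 · (1/2)^{2} = 3/4 ≈ 0.75.


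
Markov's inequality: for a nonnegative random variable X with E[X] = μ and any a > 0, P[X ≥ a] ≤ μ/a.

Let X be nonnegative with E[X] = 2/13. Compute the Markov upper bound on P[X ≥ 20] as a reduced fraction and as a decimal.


μ = E[X] = 2/13, a = 20.
Markov: P[X ≥ 20] ≤ μ/a = (2/13)/20 = 1/130.
Numerically: ≈ 0.00769.
(Since a = 20 > μ = 0.15385, the bound 1/130 is < 1 and informative.)

P[X ≥ 20] ≤ 1/130 ≈ 0.00769.


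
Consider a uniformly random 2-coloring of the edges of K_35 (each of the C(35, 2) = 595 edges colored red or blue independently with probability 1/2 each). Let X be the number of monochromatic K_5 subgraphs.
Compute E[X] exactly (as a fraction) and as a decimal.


Let X = Σ_S X_S over the C(35, 5) = 324632 subsets S of size 5, where X_S = 1 if the K_5 on S is monochromatic.
For a fixed S, the K_5 on S has C(5, 2) = 10 edges. P[all 10 edges red] = (1/2)^10, and likewise for blue, so P[monochromatic] = 2·(1/2)^10 = 2^{1 − 10} = 1/512.
By linearity: E[X] = C(35, 5) · 2^{1 − 10} = 324632 · 1/512 = 40579/64.
Numerically: E[X] ≈ 634.0469.

E[X] = C(35,5)·2^(1−C(5,2)) = 40579/64 ≈ 634.0469.


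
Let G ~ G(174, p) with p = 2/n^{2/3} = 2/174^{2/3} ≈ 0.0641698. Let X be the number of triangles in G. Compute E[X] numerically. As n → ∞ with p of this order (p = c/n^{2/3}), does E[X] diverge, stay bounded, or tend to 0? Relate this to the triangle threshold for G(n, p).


Number of potential triangles: C(174, 3) = 862924.
Each occurs with probability p³ ≈ (0.0641698)³ ≈ 2.64235698e-04.
By linearity: E[X] = C(174, 3)·p³ ≈ 862924 · 2.64235698e-04 ≈ 228.015326.
Since α = 2/3 < 1, p = c/n^{2/3} ≫ 1/n is above the triangle threshold p ~ 1/n. Asymptotically E[X] ~ (c³/6)·n^{3(1−α)} = (2³/6)·n^{1} → ∞; triangles are abundant w.h.p.

E[X] ≈ 228.015326; in regime p = Θ(1/n^{2/3}) E[X] diverges (above the triangle threshold p ~ 1/n).


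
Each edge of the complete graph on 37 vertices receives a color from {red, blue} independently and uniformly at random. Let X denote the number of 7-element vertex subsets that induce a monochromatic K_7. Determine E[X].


Let X = Σ_S X_S over the C(37, 7) = 10295472 subsets S of size 7, where X_S = 1 if the K_7 on S is monochromatic.
For a fixed S, the K_7 on S has C(7, 2) = 21 edges. P[all 21 edges red] = (1/2)^21, and likewise for blue, so P[monochromatic] = 2·(1/2)^21 = 2^{1 − 21} = 1/1048576.
By linearity of expectation: E[X] = C(37, 7) · 2^{1 − 21} = 10295472 · 1/1048576 = 643467/65536.
Numerically: E[X] ≈ 9.81853.

E[X] = C(37,7)·2^(1−C(7,2)) = 643467/65536 ≈ 9.81853.


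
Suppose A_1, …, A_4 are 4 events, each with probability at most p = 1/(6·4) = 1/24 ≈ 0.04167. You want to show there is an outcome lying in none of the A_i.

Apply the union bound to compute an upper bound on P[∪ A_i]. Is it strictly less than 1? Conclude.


Union bound: P[∪_{i=1}^{4} A_i] ≤ Σ_i P[A_i] ≤ 4·p = 4·(1/24) = 1/6.
Numerically: 1/6 ≈ 0.16667.
Is 1/6 < 1? YES.
Since P[∪ A_i] ≤ 1/6 < 1, the complement has P[∩ A_i^c] ≥ 1 − 1/6 = 5/6 > 0, so some outcome avoids every A_i.

4·p = 1/6 ≈ 0.16667; existence CERTIFIED by the union bound.


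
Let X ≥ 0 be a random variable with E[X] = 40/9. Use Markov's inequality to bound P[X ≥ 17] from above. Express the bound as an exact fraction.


μ = E[X] = 40/9, a = 17.
Markov: P[X ≥ 17] ≤ μ/a = (40/9)/17 = 40/153.
Numerically: ≈ 0.261438.
(Since a = 17 > μ = 4.444444, the bound 40/153 is < 1 and informative.)

P[X ≥ 17] ≤ 40/153 ≈ 0.261438.


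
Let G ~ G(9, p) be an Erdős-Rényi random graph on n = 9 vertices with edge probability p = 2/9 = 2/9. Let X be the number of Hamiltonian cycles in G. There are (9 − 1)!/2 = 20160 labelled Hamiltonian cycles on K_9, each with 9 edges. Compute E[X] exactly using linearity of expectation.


K_9 has (9 − 1)!/2 = 20160 labelled Hamiltonian cycles.
For each such Hamiltonian cycle H, let X_H = 1 if all 9 edges of H are present in G. Then P[X_H = 1] = p^{9} = (2/9)^{9} = 512/387420489.
By linearity of expectation: E[X] = Σ_H E[X_H] = 20160 · p^{9} = 20160 · 512/387420489 = 1146880/43046721.
Numerically: E[X] ≈ 0.026643.

E[X] = 20160 · (2/9)^{9} = 1146880/43046721 ≈ 0.026643.


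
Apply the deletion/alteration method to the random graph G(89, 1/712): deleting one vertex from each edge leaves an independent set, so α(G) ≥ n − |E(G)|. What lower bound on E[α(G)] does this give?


E[|E(G)|] = C(89, 2)·p = 3916 · (1/712) = 11/2.
E[α(G)] ≥ n − E[|E(G)|] = 89 − 11/2 = 167/2.
Numerically: ≈ 83.50000.
(This is only a lower bound; the true E[α(G)] may be larger.)

E[α(G)] ≥ 167/2 ≈ 83.50000.


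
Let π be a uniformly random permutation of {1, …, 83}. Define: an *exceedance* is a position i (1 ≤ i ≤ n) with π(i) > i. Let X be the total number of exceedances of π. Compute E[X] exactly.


Write X = Σ_{i=1}^{83} X_i, where X_i = 1_{π(i) > i}.
For each fixed i, π(i) is uniform over {1, …, 83} (marginal of a uniform permutation), so P[π(i) > i] = (n − i)/n. Summing: Σ_{i=1}^{83} (n − i)/n = (0 + 1 + … + 82)/83 = 83(83 − 1)/(2·83) = (83 − 1)/2.
Hence E[X] = Σ_{i=1}^{83} (83 − i)/83 = 41 ≈ 41.00000.

E[X] = 41 = 41.00000.


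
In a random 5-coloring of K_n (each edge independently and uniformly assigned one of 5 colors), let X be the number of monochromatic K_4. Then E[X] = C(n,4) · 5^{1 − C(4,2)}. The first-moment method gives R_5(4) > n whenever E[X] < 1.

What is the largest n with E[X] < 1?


We need C(n, 4) · 5^{1 − 6} < 1, i.e. C(n, 4) < 5^{6 − 1} = 3125.
Check values of n near the boundary:
  n = 12: C(12, 4) = 495; 495 < 3125? YES
  n = 13: C(13, 4) = 715; 715 < 3125? YES
  n = 14: C(14, 4) = 1001; 1001 < 3125? YES
  n = 15: C(15, 4) = 1365; 1365 < 3125? YES
  n = 16: C(16, 4) = 1820; 1820 < 3125? YES
  n = 17: C(17, 4) = 2380; 2380 < 3125? YES
  n = 18: C(18, 4) = 3060; 3060 < 3125? YES
  n = 19: C(19, 4) = 3876; 3876 < 3125? NO
The largest n with C(n, 4) < 3125 is n = 18 (where E[X] = 612/625 ≈ 0.9792). Hence R_5(4) > 18, i.e. R_5(4) ≥ 19.

Largest n = 18; hence R_5(4) > 18.


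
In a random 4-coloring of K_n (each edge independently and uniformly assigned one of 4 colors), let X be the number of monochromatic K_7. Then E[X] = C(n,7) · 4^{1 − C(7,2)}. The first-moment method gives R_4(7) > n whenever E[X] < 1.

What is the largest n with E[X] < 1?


We need C(n, 7) · 4^{1 − 21} < 1, i.e. C(n, 7) < 4^{21 − 1} = 1099511627776.
Check values of n near the boundary:
  n = 177: C(177, 7) = 957664425960; 957664425960 < 1099511627776? YES
  n = 178: C(178, 7) = 996867063280; 996867063280 < 1099511627776? YES
  n = 179: C(179, 7) = 1037437234460; 1037437234460 < 1099511627776? YES
  n = 180: C(180, 7) = 1079414463600; 1079414463600 < 1099511627776? YES
  n = 181: C(181, 7) = 1122839183400; 1122839183400 < 1099511627776? NO
  n = 182: C(182, 7) = 1167752750736; 1167752750736 < 1099511627776? NO
  n = 183: C(183, 7) = 1214197462413; 1214197462413 < 1099511627776? NO
The largest n with C(n, 7) < 1099511627776 is n = 180 (where E[X] = 67463403975/68719476736 ≈ 0.9817217). Hence R_4(7) > 180, i.e. R_4(7) ≥ 181.

Largest n = 180; hence R_4(7) > 180.


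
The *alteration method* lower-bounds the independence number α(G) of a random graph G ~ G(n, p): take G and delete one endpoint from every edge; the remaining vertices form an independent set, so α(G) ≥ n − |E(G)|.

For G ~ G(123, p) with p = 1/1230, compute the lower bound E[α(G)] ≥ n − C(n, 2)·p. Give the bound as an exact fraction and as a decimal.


E[|E(G)|] = C(123, 2)·p = 7503 · (1/1230) = 61/10.
E[α(G)] ≥ n − E[|E(G)|] = 123 − 61/10 = 1169/10.
Numerically: ≈ 116.900000.
(This is only a lower bound; the true E[α(G)] may be larger.)

E[α(G)] ≥ 1169/10 ≈ 116.900000.


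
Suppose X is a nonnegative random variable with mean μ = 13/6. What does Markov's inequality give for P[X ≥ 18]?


μ = E[X] = 13/6, a = 18.
Markov: P[X ≥ 18] ≤ μ/a = (13/6)/18 = 13/108.
Numerically: ≈ 0.120370.
(Since a = 18 > μ = 2.166667, the bound 13/108 is < 1 and informative.)

P[X ≥ 18] ≤ 13/108 ≈ 0.120370.


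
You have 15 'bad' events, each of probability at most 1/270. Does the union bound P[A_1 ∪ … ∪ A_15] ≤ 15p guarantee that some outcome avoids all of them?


Union bound: P[∪_{i=1}^{15} A_i] ≤ Σ_i P[A_i] ≤ 15·p = 15·(1/270) = 1/18.
Numerically: 1/18 ≈ 0.0555556.
Is 1/18 < 1? YES.
Since P[∪ A_i] ≤ 1/18 < 1, the complement has P[∩ A_i^c] ≥ 1 − 1/18 = 17/18 > 0, so some outcome avoids every A_i.

15·p = 1/18 ≈ 0.0555556; existence CERTIFIED by the union bound.


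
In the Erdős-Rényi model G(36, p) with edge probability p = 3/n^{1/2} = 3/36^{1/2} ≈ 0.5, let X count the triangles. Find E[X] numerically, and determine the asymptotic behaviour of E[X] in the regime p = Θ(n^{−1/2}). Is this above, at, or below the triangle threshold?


Number of potential triangles: C(36, 3) = 7140.
Each occurs with probability p³ ≈ (0.5)³ ≈ 1.2500000e-01.
By linearity: E[X] = C(36, 3)·p³ ≈ 7140 · 1.2500000e-01 ≈ 892.50000.
Since α = 1/2 < 1, p = c/n^{1/2} ≫ 1/n is above the triangle threshold p ~ 1/n. Asymptotically E[X] ~ (c³/6)·n^{3(1−α)} = (3³/6)·n^{1.5} → ∞; triangles are abundant w.h.p.

E[X] ≈ 892.50000; in regime p = Θ(1/n^{1/2}) E[X] diverges (above the triangle threshold p ~ 1/n).


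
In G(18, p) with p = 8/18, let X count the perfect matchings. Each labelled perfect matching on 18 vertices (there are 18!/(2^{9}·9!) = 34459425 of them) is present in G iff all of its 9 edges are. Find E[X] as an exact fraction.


K_18 has 18!/(2^{9}·9!) = 34459425 labelled perfect matchings.
For each such perfect matching H, let X_H = 1 if all 9 edges of H are present in G. Then P[X_H = 1] = p^{9} = (4/9)^{9} = 262144/387420489.
Summing the indicators: E[X] = Σ_H E[X_H] = 34459425 · p^{9} = 34459425 · 262144/387420489 = 111522611200/4782969.
Numerically: E[X] ≈ 2.33e+04.

E[X] = 34459425 · (4/9)^{9} = 111522611200/4782969 ≈ 2.33e+04.


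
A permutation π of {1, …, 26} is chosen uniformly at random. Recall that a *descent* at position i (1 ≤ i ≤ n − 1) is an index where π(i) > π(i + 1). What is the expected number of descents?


Write X = Σ X_I over i = 1, …, 25, with X_I the indicator of one descent.
There are 25 indicators.
For each fixed i, the pair (π(i), π(i+1)) is a uniformly random ordered pair of distinct values from {1, …, 26}; by symmetry P[π(i) > π(i+1)] = 1/2.
By linearity: E[X] = 25 · (1/2) = (26 − 1) · (1/2) = 25/2 ≈ 12.50000.

E[X] = 25/2 = 12.50000.


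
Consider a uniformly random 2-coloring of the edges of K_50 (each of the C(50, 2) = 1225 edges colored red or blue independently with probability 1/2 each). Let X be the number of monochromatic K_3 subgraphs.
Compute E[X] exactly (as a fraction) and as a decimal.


Let X = Σ_S X_S over the C(50, 3) = 19600 subsets S of size 3, where X_S = 1 if the K_3 on S is monochromatic.
For a fixed S, the K_3 on S has C(3, 2) = 3 edges. P[all 3 edges red] = (1/2)^3, and likewise for blue, so P[monochromatic] = 2·(1/2)^3 = 2^{1 − 3} = 1/4.
By linearity: E[X] = C(50, 3) · 2^{1 − 3} = 19600 · 1/4 = 4900.
Numerically: E[X] ≈ 4900.0000.

E[X] = C(50,3)·2^(1−C(3,2)) = 4900 ≈ 4900.0000.


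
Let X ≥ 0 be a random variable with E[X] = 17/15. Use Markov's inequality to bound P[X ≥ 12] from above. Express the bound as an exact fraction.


μ = E[X] = 17/15, a = 12.
Markov: P[X ≥ 12] ≤ μ/a = (17/15)/12 = 17/180.
Numerically: ≈ 0.094.
(Since a = 12 > μ = 1.133, the bound 17/180 is < 1 and informative.)

P[X ≥ 12] ≤ 17/180 ≈ 0.094.


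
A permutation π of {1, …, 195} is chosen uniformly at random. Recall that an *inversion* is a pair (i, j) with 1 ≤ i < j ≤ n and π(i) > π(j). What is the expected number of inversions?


Write X = Σ X_I over the C(195, 2) = 18915 pairs i < j, with X_I the indicator of one inversion.
There are 18915 indicators.
For each fixed pair i < j, the values π(i) and π(j) are two distinct elements of {1, …, 195} in uniformly random order; by symmetry P[π(i) > π(j)] = 1/2.
By linearity: E[X] = 18915 · (1/2) = C(195, 2) · (1/2) = 18915/2 = 18915/2 ≈ 9457.500000.

E[X] = 18915/2 = 9457.500000.


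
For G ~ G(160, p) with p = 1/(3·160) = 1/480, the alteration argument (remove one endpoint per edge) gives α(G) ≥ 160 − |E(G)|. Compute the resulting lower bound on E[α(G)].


E[|E(G)|] = C(160, 2)·p = 12720 · (1/480) = 53/2.
E[α(G)] ≥ n − E[|E(G)|] = 160 − 53/2 = 267/2.
Numerically: ≈ 133.500000.
(This is only a lower bound; the true E[α(G)] may be larger.)

E[α(G)] ≥ 267/2 ≈ 133.500000.


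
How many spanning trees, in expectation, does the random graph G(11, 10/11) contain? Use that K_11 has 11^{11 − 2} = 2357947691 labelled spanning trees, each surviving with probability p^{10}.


K_11 has 11^{11 − 2} = 2357947691 labelled spanning trees.
For each such spanning tree H, let X_H = 1 if all 10 edges of H are present in G. Then P[X_H = 1] = p^{10} = (10/11)^{10} = 10000000000/25937424601.
By linearity: E[X] = Σ_H E[X_H] = 2357947691 · p^{10} = 2357947691 · 10000000000/25937424601 = 10000000000/11.
Numerically: E[X] ≈ 9.09e+08.

E[X] = 2357947691 · (10/11)^{10} = 10000000000/11 ≈ 9.09e+08.


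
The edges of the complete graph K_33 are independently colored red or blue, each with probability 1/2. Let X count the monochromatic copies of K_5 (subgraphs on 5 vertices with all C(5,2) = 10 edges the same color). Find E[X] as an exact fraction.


Let X = Σ_S X_S over the C(33, 5) = 237336 subsets S of size 5, where X_S = 1 if the K_5 on S is monochromatic.
For a fixed S, the K_5 on S has C(5, 2) = 10 edges. P[all 10 edges red] = (1/2)^10, and likewise for blue, so P[monochromatic] = 2·(1/2)^10 = 2^{1 − 10} = 1/512.
Summing: E[X] = C(33, 5) · 2^{1 − 10} = 237336 · 1/512 = 29667/64.
Numerically: E[X] ≈ 463.5469.

E[X] = C(33,5)·2^(1−C(5,2)) = 29667/64 ≈ 463.5469.


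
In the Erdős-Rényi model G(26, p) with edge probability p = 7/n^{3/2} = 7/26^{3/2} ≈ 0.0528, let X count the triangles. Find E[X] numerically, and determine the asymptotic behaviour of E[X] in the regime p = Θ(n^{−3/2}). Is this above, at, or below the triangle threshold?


Number of potential triangles: C(26, 3) = 2600.
Each occurs with probability p³ ≈ (0.0528)³ ≈ 1.472021e-04.
By linearity: E[X] = C(26, 3)·p³ ≈ 2600 · 1.472021e-04 ≈ 0.3827.
Since α = 3/2 > 1, p = c/n^{3/2} = o(1/n) is below the triangle threshold p ~ 1/n. Asymptotically E[X] ~ (c³/6)·n^{3(1−α)} = (7³/6)·n^{-1.5} → 0, so by Markov's inequality G has no triangles w.h.p.

E[X] ≈ 0.3827; in regime p = Θ(1/n^{3/2}) E[X] tends to 0 (below the triangle threshold p ~ 1/n).


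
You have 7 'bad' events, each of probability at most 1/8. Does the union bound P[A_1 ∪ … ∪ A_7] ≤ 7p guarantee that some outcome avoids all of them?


Union bound: P[∪_{i=1}^{7} A_i] ≤ Σ_i P[A_i] ≤ 7·p = 7·(1/8) = 7/8.
Numerically: 7/8 ≈ 0.8750.
Is 7/8 < 1? YES.
Since P[∪ A_i] ≤ 7/8 < 1, the complement has P[∩ A_i^c] ≥ 1 − 7/8 = 1/8 > 0, so some outcome avoids every A_i.

7·p = 7/8 ≈ 0.8750; existence CERTIFIED by the union bound.


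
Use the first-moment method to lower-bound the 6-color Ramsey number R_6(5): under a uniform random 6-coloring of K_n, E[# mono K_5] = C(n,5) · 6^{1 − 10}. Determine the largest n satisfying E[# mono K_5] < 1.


We need C(n, 5) · 6^{1 − 10} < 1, i.e. C(n, 5) < 6^{10 − 1} = 10077696.
Check values of n near the boundary:
  n = 62: C(62, 5) = 6471002; 6471002 < 10077696? YES
  n = 63: C(63, 5) = 7028847; 7028847 < 10077696? YES
  n = 64: C(64, 5) = 7624512; 7624512 < 10077696? YES
  n = 65: C(65, 5) = 8259888; 8259888 < 10077696? YES
  n = 66: C(66, 5) = 8936928; 8936928 < 10077696? YES
  n = 67: C(67, 5) = 9657648; 9657648 < 10077696? YES
  n = 68: C(68, 5) = 10424128; 10424128 < 10077696? NO
  n = 69: C(69, 5) = 11238513; 11238513 < 10077696? NO
  n = 70: C(70, 5) = 12103014; 12103014 < 10077696? NO
The largest n with C(n, 5) < 10077696 is n = 67 (where E[X] = 67067/69984 ≈ 0.958319). Hence R_6(5) > 67, i.e. R_6(5) ≥ 68.

Largest n = 67; hence R_6(5) > 67.


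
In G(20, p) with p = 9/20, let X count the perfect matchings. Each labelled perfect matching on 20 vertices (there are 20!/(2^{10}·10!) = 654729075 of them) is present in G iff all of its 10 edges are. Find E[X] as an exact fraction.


K_20 has 20!/(2^{10}·10!) = 654729075 labelled perfect matchings.
For each such perfect matching H, let X_H = 1 if all 10 edges of H are present in G. Then P[X_H = 1] = p^{10} = (9/20)^{10} = 3486784401/10240000000000.
By linearity of expectation: E[X] = Σ_H E[X_H] = 654729075 · p^{10} = 654729075 · 3486784401/10240000000000 = 91315965023646363/409600000000.
Numerically: E[X] ≈ 2.2294e+05.

E[X] = 654729075 · (9/20)^{10} = 91315965023646363/409600000000 ≈ 2.2294e+05.


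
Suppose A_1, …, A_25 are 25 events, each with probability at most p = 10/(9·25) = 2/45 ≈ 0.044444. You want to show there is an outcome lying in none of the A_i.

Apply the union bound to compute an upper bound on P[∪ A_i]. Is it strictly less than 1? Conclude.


Union bound: P[∪_{i=1}^{25} A_i] ≤ Σ_i P[A_i] ≤ 25·p = 25·(2/45) = 10/9.
Numerically: 10/9 ≈ 1.111111.
Is 10/9 < 1? NO.
Since the bound 10/9 is ≥ 1, the union bound is uninformative here; it does NOT by itself certify existence.

25·p = 10/9 ≈ 1.111111; existence NOT certified by the union bound.


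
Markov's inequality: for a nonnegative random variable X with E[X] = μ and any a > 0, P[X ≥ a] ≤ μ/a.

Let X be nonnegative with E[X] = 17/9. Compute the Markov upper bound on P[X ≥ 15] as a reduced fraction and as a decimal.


μ = E[X] = 17/9, a = 15.
Markov: P[X ≥ 15] ≤ μ/a = (17/9)/15 = 17/135.
Numerically: ≈ 0.126.
(Since a = 15 > μ = 1.889, the bound 17/135 is < 1 and informative.)

P[X ≥ 15] ≤ 17/135 ≈ 0.126.


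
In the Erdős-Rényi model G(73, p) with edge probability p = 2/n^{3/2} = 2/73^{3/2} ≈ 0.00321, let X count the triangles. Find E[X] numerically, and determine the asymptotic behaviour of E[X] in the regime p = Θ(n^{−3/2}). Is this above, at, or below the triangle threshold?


Number of potential triangles: C(73, 3) = 62196.
Each occurs with probability p³ ≈ (0.00321)³ ≈ 3.29714e-08.
By linearity: E[X] = C(73, 3)·p³ ≈ 62196 · 3.29714e-08 ≈ 0.002.
Since α = 3/2 > 1, p = c/n^{3/2} = o(1/n) is below the triangle threshold p ~ 1/n. Asymptotically E[X] ~ (c³/6)·n^{3(1−α)} = (2³/6)·n^{-1.5} → 0, so by Markov's inequality G has no triangles w.h.p.

E[X] ≈ 0.002; in regime p = Θ(1/n^{3/2}) E[X] tends to 0 (below the triangle threshold p ~ 1/n).


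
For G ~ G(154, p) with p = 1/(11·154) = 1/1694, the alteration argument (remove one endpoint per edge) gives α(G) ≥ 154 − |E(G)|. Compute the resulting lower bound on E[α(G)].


E[|E(G)|] = C(154, 2)·p = 11781 · (1/1694) = 153/22.
E[α(G)] ≥ n − E[|E(G)|] = 154 − 153/22 = 3235/22.
Numerically: ≈ 147.0455.
(This is only a lower bound; the true E[α(G)] may be larger.)

E[α(G)] ≥ 3235/22 ≈ 147.0455.


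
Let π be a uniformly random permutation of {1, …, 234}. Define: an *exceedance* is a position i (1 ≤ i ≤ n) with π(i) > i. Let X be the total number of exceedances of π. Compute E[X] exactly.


Write X = Σ_{i=1}^{234} X_i, where X_i = 1_{π(i) > i}.
For each fixed i, π(i) is uniform over {1, …, 234} (marginal of a uniform permutation), so P[π(i) > i] = (n − i)/n. Summing: Σ_{i=1}^{234} (n − i)/n = (0 + 1 + … + 233)/234 = 234(234 − 1)/(2·234) = (234 − 1)/2.
Hence E[X] = Σ_{i=1}^{234} (234 − i)/234 = 233/2 ≈ 116.50000.

E[X] = 233/2 = 116.50000.


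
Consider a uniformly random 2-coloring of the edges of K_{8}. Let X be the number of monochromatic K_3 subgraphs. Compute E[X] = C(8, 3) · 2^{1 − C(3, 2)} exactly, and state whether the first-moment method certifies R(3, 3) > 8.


E[X] = C(8, 3) · 2^{1 − 3} = 56 · 2^{−2} = 56/4.
As a reduced fraction: E[X] = 14 ≈ 14.0000000.
Is E[X] < 1? NO.
Since E[X] ≥ 1, the first-moment bound is inconclusive at n = 8; it does NOT by itself certify R(3, 3) > 8.

E[X] = 14 ≈ 14.0000000; E[X] ≥ 1; first-moment method inconclusive here.


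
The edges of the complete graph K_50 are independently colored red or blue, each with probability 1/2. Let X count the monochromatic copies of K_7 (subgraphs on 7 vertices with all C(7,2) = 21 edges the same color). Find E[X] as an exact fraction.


Let X = Σ_S X_S over the C(50, 7) = 99884400 subsets S of size 7, where X_S = 1 if the K_7 on S is monochromatic.
For a fixed S, the K_7 on S has C(7, 2) = 21 edges. P[all 21 edges red] = (1/2)^21, and likewise for blue, so P[monochromatic] = 2·(1/2)^21 = 2^{1 − 21} = 1/1048576.
By linearity: E[X] = C(50, 7) · 2^{1 − 21} = 99884400 · 1/1048576 = 6242775/65536.
Numerically: E[X] ≈ 95.257187.

E[X] = C(50,7)·2^(1−C(7,2)) = 6242775/65536 ≈ 95.257187.


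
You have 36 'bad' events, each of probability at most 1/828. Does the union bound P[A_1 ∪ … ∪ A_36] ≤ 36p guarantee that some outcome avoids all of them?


Union bound: P[∪_{i=1}^{36} A_i] ≤ Σ_i P[A_i] ≤ 36·p = 36·(1/828) = 1/23.
Numerically: 1/23 ≈ 0.0434783.
Is 1/23 < 1? YES.
Since P[∪ A_i] ≤ 1/23 < 1, the complement has P[∩ A_i^c] ≥ 1 − 1/23 = 22/23 > 0, so some outcome avoids every A_i.

36·p = 1/23 ≈ 0.0434783; existence CERTIFIED by the union bound.


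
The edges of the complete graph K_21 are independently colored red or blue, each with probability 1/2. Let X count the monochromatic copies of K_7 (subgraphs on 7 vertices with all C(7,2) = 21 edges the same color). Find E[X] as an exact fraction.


Let X = Σ_S X_S over the C(21, 7) = 116280 subsets S of size 7, where X_S = 1 if the K_7 on S is monochromatic.
For a fixed S, the K_7 on S has C(7, 2) = 21 edges. P[all 21 edges red] = (1/2)^21, and likewise for blue, so P[monochromatic] = 2·(1/2)^21 = 2^{1 − 21} = 1/1048576.
By linearity: E[X] = C(21, 7) · 2^{1 − 21} = 116280 · 1/1048576 = 14535/131072.
Numerically: E[X] ≈ 0.111.

E[X] = C(21,7)·2^(1−C(7,2)) = 14535/131072 ≈ 0.111.


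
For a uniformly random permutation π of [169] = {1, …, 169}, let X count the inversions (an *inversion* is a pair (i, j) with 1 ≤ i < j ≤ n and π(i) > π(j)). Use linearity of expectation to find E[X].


Write X = Σ X_I over the C(169, 2) = 14196 pairs i < j, with X_I the indicator of one inversion.
There are 14196 indicators.
For each fixed pair i < j, the values π(i) and π(j) are two distinct elements of {1, …, 169} in uniformly random order; by symmetry P[π(i) > π(j)] = 1/2.
By linearity: E[X] = 14196 · (1/2) = C(169, 2) · (1/2) = 14196/2 = 7098 ≈ 7098.00000.

E[X] = 7098 = 7098.00000.
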